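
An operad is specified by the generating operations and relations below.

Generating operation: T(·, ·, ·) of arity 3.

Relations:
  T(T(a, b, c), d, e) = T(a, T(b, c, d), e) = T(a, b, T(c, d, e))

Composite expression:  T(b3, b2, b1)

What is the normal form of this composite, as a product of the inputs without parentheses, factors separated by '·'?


Key point: T is associative — brackets drop, the b-order remains.
T(b3, b2, b1) flattens to b3 · b2 · b1

b3 · b2 · b1


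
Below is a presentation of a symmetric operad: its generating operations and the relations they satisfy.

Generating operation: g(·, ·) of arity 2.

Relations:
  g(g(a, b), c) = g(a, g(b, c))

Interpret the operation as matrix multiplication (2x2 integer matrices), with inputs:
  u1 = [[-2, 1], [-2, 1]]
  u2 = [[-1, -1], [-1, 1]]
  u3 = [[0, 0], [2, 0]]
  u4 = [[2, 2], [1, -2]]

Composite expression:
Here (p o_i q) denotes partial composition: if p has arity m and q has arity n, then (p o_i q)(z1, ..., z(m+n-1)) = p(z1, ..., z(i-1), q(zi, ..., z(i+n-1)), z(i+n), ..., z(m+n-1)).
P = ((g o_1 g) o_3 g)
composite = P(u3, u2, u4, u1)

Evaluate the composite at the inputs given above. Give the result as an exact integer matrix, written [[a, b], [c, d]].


[[0, 0], [12, -6]]

g(u3, u2) = [[0, 0], [-2, -2]]
g(u4, u1) = [[-8, 4], [2, -1]]
g(g(u3, u2), g(u4, u1)) = [[0, 0], [12, -6]]


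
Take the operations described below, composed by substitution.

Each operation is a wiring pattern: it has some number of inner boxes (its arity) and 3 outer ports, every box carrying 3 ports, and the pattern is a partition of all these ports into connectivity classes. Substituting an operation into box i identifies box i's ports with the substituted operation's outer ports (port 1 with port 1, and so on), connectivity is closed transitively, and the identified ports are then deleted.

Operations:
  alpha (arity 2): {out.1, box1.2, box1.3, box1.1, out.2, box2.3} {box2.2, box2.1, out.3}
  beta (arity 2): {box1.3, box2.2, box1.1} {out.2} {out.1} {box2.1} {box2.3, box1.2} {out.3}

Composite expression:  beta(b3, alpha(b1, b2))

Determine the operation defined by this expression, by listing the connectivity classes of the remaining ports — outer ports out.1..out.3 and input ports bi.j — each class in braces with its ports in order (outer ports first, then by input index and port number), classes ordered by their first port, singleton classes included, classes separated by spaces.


After gluing at beta, chains via deleted ports link the b-ports.
composing alpha on (b1, b2), with out.j its own outer ports: {out.1, out.2, b1.1, b1.2, b1.3, b2.3} {out.3, b2.1, b2.2}
composing beta on (b3, b1, b2), with out.j its own outer ports: {out.1} {out.2} {out.3} {b1.1, b1.2, b1.3, b2.3, b3.1, b3.3} {b2.1, b2.2, b3.2}

{out.1} {out.2} {out.3} {b1.1, b1.2, b1.3, b2.3, b3.1, b3.3} {b2.1, b2.2, b3.2}


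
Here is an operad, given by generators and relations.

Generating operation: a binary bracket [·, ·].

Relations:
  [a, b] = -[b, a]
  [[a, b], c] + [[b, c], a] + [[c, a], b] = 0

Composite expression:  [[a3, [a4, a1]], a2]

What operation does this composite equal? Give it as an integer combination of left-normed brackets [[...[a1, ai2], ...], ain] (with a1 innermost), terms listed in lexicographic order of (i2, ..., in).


[[[a1, a4], a3], a2]


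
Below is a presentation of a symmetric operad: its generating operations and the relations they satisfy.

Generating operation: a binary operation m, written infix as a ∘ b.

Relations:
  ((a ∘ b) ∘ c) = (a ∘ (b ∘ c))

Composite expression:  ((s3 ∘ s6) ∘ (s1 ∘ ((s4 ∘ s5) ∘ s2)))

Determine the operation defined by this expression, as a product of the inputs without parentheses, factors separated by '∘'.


s3 ∘ s6 ∘ s1 ∘ s4 ∘ s5 ∘ s2

Key point: m is associative — brackets drop, the s-order remains.
(s3 ∘ s6) spells out as s3 ∘ s6
(s4 ∘ s5) spells out as s4 ∘ s5
((s4 ∘ s5) ∘ s2) spells out as s4 ∘ s5 ∘ s2
(s1 ∘ ((s4 ∘ s5) ∘ s2)) spells out as s1 ∘ s4 ∘ s5 ∘ s2
((s3 ∘ s6) ∘ (s1 ∘ ((s4 ∘ s5) ∘ s2))) spells out as s3 ∘ s6 ∘ s1 ∘ s4 ∘ s5 ∘ s2


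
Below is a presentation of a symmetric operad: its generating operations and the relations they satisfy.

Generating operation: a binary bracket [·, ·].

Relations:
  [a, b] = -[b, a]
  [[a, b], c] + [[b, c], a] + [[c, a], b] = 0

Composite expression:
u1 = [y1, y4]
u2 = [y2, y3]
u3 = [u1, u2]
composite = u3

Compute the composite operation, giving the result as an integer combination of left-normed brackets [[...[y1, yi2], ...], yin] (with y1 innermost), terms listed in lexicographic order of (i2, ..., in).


[[[y1, y4], y2], y3] - [[[y1, y4], y3], y2]

Antisymmetry and Jacobi reduce to y1-anchored left-normed brackets.
Composite bracket: [[y1, y4], [y2, y3]]
Applying ab - ba throughout gives 8 signed words (2^3 = 8).
Only words starting with y1 matter:
  y1y4y2y3 appears with sign +1, giving the term +[[[y1, y4], y2], y3]
  y1y4y3y2 appears with sign -1, giving the term -[[[y1, y4], y3], y2]


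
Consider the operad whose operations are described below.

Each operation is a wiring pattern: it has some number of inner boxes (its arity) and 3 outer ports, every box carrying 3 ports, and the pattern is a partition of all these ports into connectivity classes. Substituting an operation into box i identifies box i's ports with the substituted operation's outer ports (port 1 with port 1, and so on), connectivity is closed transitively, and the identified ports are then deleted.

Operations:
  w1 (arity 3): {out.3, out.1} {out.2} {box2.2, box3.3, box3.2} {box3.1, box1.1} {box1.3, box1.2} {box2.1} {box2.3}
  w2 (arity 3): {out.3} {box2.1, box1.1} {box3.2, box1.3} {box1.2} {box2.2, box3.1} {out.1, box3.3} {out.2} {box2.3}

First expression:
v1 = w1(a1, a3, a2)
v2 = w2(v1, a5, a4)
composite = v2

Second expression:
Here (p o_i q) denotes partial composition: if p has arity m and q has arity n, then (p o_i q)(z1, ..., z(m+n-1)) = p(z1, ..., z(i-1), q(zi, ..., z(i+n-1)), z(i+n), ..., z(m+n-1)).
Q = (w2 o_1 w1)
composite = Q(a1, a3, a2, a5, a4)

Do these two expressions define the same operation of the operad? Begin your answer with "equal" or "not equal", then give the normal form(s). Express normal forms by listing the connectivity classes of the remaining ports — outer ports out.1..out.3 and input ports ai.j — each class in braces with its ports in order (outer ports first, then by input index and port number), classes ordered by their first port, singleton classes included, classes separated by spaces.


equal; the common form is {out.1, a4.3} {out.2} {out.3} {a1.1, a2.1} {a1.2, a1.3} {a2.2, a2.3, a3.2} {a3.1} {a3.3} {a4.1, a5.2} {a4.2, a5.1} {a5.3}

The first expression, normalized: {out.1, a4.3} {out.2} {out.3} {a1.1, a2.1} {a1.2, a1.3} {a2.2, a2.3, a3.2} {a3.1} {a3.3} {a4.1, a5.2} {a4.2, a5.1} {a5.3}
The second expression, normalized: {out.1, a4.3} {out.2} {out.3} {a1.1, a2.1} {a1.2, a1.3} {a2.2, a2.3, a3.2} {a3.1} {a3.3} {a4.1, a5.2} {a4.2, a5.1} {a5.3}
Both agree, so they are equal.


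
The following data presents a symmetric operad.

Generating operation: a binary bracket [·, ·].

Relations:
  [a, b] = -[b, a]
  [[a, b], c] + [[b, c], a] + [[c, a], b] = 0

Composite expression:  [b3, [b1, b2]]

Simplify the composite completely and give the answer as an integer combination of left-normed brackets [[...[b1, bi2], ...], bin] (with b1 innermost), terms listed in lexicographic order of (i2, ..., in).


-[[b1, b2], b3]

A multilinear Lie element is pinned by b1-initial words (b1 innermost).
Composite bracket: [b3, [b1, b2]]
The bracket unfolds into 4 signed words via [a, b] = ab - ba (2^2 = 4).
Collect the words opening with b1:
  sign of b1b2b3 is -1, so it contributes -[[b1, b2], b3]


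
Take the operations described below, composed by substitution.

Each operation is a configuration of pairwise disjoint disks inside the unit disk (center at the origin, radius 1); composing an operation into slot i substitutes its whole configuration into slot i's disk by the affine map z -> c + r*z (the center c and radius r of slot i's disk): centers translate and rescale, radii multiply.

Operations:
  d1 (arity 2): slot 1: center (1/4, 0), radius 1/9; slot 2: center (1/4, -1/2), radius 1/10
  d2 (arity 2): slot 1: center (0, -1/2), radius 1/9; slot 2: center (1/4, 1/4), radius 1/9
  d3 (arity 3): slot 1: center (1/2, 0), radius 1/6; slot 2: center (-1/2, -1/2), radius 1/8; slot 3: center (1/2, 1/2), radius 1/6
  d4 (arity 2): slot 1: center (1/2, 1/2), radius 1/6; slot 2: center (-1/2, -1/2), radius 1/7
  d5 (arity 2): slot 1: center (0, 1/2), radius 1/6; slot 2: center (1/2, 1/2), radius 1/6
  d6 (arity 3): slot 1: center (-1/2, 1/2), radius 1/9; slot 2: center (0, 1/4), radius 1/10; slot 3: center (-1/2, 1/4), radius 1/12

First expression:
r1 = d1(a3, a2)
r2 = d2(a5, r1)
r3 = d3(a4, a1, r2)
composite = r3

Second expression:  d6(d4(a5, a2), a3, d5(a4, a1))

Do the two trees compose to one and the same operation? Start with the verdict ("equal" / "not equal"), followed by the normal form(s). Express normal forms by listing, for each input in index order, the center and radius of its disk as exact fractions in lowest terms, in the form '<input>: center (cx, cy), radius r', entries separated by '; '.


In normal form, the first expression is a1: center (-1/2, -1/2), radius 1/8; a2: center (59/108, 115/216), radius 1/540; a3: center (59/108, 13/24), radius 1/486; a4: center (1/2, 0), radius 1/6; a5: center (1/2, 5/12), radius 1/54
In normal form, the second expression is a1: center (-11/24, 7/24), radius 1/72; a2: center (-5/9, 4/9), radius 1/63; a3: center (0, 1/4), radius 1/10; a4: center (-1/2, 7/24), radius 1/72; a5: center (-4/9, 5/9), radius 1/54
Distinct normal forms: not equal.

not equal: they reduce to a1: center (-1/2, -1/2), radius 1/8; a2: center (59/108, 115/216), radius 1/540; a3: center (59/108, 13/24), radius 1/486; a4: center (1/2, 0), radius 1/6; a5: center (1/2, 5/12), radius 1/54 and a1: center (-11/24, 7/24), radius 1/72; a2: center (-5/9, 4/9), radius 1/63; a3: center (0, 1/4), radius 1/10; a4: center (-1/2, 7/24), radius 1/72; a5: center (-4/9, 5/9), radius 1/54


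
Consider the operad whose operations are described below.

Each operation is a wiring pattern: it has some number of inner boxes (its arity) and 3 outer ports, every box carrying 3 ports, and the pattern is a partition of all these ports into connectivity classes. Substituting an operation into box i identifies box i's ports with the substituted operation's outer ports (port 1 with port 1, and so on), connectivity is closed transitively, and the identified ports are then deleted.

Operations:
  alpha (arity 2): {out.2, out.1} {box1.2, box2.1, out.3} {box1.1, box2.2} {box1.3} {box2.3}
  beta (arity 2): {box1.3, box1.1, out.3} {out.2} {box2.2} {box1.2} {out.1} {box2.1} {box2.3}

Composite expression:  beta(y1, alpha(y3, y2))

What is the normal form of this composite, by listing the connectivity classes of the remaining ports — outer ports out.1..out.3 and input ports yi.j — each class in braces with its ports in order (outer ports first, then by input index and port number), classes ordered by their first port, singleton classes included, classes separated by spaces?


Treat the ports identified at beta as solder joints: merge, then drop.
stage alpha: inputs (y3, y2), connectivity {out.1, out.2} {out.3, y2.1, y3.2} {y2.2, y3.1} {y2.3} {y3.3}, out.j its boundary
stage beta: inputs (y1, y3, y2), connectivity {out.1} {out.2} {out.3, y1.1, y1.3} {y1.2} {y2.1, y3.2} {y2.2, y3.1} {y2.3} {y3.3}, out.j its boundary

{out.1} {out.2} {out.3, y1.1, y1.3} {y1.2} {y2.1, y3.2} {y2.2, y3.1} {y2.3} {y3.3}


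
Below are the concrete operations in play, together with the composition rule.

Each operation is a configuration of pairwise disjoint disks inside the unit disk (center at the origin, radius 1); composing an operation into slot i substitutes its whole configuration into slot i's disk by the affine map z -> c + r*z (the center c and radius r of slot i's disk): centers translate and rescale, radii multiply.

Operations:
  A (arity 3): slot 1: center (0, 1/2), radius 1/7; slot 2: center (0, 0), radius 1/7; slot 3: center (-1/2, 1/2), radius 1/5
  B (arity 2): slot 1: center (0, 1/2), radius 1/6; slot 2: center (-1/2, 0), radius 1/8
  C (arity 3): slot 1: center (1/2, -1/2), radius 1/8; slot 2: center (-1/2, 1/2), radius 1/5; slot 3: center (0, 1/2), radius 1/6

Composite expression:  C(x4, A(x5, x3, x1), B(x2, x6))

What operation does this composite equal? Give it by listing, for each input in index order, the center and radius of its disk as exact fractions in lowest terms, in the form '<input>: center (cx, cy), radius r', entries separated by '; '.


Nesting under C composes maps z -> c + r*z down each x-path.
x4: after 1 affine step, its disk has center (1/2, -1/2), radius 1/8
x5: after 2 affine steps, its disk has center (-1/2, 3/5), radius 1/35
x3: after 2 affine steps, its disk has center (-1/2, 1/2), radius 1/35
x1: after 2 affine steps, its disk has center (-3/5, 3/5), radius 1/25
x2: after 2 affine steps, its disk has center (0, 7/12), radius 1/36
x6: after 2 affine steps, its disk has center (-1/12, 1/2), radius 1/48

x1: center (-3/5, 3/5), radius 1/25; x2: center (0, 7/12), radius 1/36; x3: center (-1/2, 1/2), radius 1/35; x4: center (1/2, -1/2), radius 1/8; x5: center (-1/2, 3/5), radius 1/35; x6: center (-1/12, 1/2), radius 1/48


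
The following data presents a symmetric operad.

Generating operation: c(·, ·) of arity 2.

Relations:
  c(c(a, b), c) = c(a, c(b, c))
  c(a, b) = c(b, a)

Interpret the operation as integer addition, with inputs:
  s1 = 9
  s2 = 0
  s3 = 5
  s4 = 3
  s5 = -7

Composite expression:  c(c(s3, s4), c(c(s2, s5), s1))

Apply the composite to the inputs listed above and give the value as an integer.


10

c(s3, s4) = 8
c(s2, s5) = -7
c(c(s2, s5), s1) = 2
c(c(s3, s4), c(c(s2, s5), s1)) = 10


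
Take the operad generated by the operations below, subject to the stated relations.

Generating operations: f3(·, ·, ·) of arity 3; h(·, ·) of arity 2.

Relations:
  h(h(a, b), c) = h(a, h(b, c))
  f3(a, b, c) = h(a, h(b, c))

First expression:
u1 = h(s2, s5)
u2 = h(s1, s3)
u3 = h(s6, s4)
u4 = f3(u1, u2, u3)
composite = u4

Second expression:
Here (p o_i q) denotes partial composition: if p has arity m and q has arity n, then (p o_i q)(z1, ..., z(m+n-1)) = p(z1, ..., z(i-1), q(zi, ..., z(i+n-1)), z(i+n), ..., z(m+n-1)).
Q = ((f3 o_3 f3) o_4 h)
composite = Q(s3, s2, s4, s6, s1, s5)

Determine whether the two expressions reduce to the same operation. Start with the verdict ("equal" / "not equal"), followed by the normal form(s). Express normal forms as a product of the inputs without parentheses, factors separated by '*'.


The first expression, normalized: s2 * s5 * s1 * s3 * s6 * s4
The second expression, normalized: s3 * s2 * s4 * s6 * s1 * s5
Different reductions; not equal.

not equal; the first gives s2 * s5 * s1 * s3 * s6 * s4 and the second s3 * s2 * s4 * s6 * s1 * s5


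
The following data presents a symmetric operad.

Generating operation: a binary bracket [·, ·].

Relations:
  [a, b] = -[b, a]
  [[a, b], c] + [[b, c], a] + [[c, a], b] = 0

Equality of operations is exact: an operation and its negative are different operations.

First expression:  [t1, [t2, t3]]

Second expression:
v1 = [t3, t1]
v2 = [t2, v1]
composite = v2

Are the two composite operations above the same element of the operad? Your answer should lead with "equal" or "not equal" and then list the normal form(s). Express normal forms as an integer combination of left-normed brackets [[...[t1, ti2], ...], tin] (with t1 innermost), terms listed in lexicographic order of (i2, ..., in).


Normal form of the first expression: [[t1, t2], t3] - [[t1, t3], t2]
Normal form of the second expression: [[t1, t3], t2]
The forms do not match — not equal.

not equal; the first gives [[t1, t2], t3] - [[t1, t3], t2] and the second [[t1, t3], t2]


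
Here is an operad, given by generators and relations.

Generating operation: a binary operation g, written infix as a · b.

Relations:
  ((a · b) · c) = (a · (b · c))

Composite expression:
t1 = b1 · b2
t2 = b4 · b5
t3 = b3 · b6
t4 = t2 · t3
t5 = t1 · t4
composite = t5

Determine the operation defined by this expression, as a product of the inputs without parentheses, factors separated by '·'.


b1 · b2 · b4 · b5 · b3 · b6

The g-tree's shape is irrelevant; the b-reading-order decides.
(b1 · b2) linearizes to b1 · b2
(b4 · b5) linearizes to b4 · b5
(b3 · b6) linearizes to b3 · b6
((b4 · b5) · (b3 · b6)) linearizes to b4 · b5 · b3 · b6
((b1 · b2) · ((b4 · b5) · (b3 · b6))) linearizes to b1 · b2 · b4 · b5 · b3 · b6


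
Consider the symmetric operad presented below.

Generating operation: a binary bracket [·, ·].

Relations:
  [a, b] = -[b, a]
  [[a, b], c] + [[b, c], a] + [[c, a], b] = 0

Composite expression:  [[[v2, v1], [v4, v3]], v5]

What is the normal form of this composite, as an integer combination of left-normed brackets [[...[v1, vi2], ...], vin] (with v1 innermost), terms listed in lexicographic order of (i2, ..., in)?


A multilinear Lie element is pinned by v1-initial words (v1 innermost).
Composite bracket: [[[v2, v1], [v4, v3]], v5]
Each bracket splits as ab - ba, giving 16 signed words (2^4 = 16).
The v1-initial words carry the normal form:
  word v1v2v3v4v5 has sign +1, contributing +[[[[v1, v2], v3], v4], v5]
  word v1v2v4v3v5 has sign -1, contributing -[[[[v1, v2], v4], v3], v5]

[[[[v1, v2], v3], v4], v5] - [[[[v1, v2], v4], v3], v5]


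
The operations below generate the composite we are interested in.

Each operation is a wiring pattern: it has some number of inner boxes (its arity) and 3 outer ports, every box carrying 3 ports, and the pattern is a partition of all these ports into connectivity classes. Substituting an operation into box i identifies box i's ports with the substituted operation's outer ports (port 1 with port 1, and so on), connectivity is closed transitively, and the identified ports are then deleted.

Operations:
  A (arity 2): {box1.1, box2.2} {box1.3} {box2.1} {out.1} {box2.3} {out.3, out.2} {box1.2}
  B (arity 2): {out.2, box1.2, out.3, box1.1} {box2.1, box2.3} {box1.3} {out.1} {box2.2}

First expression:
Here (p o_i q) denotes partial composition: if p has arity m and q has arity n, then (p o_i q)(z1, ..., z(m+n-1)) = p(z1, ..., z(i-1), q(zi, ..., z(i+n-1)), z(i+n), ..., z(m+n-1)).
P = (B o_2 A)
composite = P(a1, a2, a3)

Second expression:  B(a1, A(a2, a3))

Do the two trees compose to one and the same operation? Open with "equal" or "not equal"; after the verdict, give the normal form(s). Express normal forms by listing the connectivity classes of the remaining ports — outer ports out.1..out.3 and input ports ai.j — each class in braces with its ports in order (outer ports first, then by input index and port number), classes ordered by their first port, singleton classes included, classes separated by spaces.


equal; the common form is {out.1} {out.2, out.3, a1.1, a1.2} {a1.3} {a2.1, a3.2} {a2.2} {a2.3} {a3.1} {a3.3}

Normal form of the first expression: {out.1} {out.2, out.3, a1.1, a1.2} {a1.3} {a2.1, a3.2} {a2.2} {a2.3} {a3.1} {a3.3}
Normal form of the second expression: {out.1} {out.2, out.3, a1.1, a1.2} {a1.3} {a2.1, a3.2} {a2.2} {a2.3} {a3.1} {a3.3}
The forms coincide; equal.


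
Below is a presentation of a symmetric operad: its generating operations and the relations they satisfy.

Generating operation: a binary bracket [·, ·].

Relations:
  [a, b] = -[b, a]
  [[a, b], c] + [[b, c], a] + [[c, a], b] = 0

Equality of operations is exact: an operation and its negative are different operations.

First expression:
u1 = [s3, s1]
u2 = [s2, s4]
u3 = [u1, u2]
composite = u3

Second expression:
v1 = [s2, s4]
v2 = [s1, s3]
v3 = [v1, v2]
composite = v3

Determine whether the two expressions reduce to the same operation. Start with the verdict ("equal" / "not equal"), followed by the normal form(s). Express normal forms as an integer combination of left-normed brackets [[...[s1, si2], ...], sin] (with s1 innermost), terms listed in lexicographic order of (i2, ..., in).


Normal form of the first expression: -[[[s1, s3], s2], s4] + [[[s1, s3], s4], s2]
Normal form of the second expression: -[[[s1, s3], s2], s4] + [[[s1, s3], s4], s2]
Both agree, so they are equal.

equal — both sides give -[[[s1, s3], s2], s4] + [[[s1, s3], s4], s2]


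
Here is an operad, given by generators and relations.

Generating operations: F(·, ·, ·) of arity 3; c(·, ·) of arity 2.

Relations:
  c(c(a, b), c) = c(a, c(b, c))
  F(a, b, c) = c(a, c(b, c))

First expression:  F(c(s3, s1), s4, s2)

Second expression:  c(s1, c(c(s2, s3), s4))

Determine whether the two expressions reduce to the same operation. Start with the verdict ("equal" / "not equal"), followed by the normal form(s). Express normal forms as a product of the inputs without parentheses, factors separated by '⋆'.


Normal form of the first expression: s3 ⋆ s1 ⋆ s4 ⋆ s2
Normal form of the second expression: s1 ⋆ s2 ⋆ s3 ⋆ s4
No match — not equal.

not equal; the first gives s3 ⋆ s1 ⋆ s4 ⋆ s2 and the second s1 ⋆ s2 ⋆ s3 ⋆ s4


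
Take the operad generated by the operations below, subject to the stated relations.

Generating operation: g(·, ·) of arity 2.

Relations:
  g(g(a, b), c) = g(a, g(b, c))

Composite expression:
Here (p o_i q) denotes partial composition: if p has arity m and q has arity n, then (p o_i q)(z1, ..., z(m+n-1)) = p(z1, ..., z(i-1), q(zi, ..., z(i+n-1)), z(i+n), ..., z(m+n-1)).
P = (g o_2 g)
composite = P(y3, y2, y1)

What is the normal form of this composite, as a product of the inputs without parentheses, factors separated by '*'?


Associativity of g dissolves the nesting; only the y-input order survives.
g(y2, y1) unparenthesizes to y2 * y1
g(y3, g(y2, y1)) unparenthesizes to y3 * y2 * y1

y3 * y2 * y1


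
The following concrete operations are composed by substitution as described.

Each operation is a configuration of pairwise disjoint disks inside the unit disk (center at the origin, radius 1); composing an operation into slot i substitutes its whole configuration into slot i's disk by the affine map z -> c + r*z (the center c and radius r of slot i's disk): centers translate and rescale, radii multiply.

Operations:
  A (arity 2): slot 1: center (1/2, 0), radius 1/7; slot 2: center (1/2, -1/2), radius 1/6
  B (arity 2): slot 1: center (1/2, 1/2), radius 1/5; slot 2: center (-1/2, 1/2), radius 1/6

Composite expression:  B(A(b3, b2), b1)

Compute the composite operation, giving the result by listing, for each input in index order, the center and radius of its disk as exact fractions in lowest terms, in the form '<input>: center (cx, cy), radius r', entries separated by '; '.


b1: center (-1/2, 1/2), radius 1/6; b2: center (3/5, 2/5), radius 1/30; b3: center (3/5, 1/2), radius 1/35

Nesting under B composes maps z -> c + r*z down each b-path.
input b3: applying the 2 nested substitutions gives center (3/5, 1/2), radius 1/35
input b2: applying the 2 nested substitutions gives center (3/5, 2/5), radius 1/30
input b1: applying the 1 nested substitution gives center (-1/2, 1/2), radius 1/6


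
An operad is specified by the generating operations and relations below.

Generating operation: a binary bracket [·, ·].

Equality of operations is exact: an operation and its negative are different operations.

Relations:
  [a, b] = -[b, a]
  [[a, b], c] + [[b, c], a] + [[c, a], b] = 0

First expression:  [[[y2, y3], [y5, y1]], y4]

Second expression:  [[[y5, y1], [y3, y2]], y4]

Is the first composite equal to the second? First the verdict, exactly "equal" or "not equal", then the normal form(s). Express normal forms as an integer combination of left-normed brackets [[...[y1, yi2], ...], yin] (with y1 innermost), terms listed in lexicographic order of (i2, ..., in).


equal — both sides give [[[[y1, y5], y2], y3], y4] - [[[[y1, y5], y3], y2], y4]

In normal form, the first expression is [[[[y1, y5], y2], y3], y4] - [[[[y1, y5], y3], y2], y4]
In normal form, the second expression is [[[[y1, y5], y2], y3], y4] - [[[[y1, y5], y3], y2], y4]
The normal forms match — equal.


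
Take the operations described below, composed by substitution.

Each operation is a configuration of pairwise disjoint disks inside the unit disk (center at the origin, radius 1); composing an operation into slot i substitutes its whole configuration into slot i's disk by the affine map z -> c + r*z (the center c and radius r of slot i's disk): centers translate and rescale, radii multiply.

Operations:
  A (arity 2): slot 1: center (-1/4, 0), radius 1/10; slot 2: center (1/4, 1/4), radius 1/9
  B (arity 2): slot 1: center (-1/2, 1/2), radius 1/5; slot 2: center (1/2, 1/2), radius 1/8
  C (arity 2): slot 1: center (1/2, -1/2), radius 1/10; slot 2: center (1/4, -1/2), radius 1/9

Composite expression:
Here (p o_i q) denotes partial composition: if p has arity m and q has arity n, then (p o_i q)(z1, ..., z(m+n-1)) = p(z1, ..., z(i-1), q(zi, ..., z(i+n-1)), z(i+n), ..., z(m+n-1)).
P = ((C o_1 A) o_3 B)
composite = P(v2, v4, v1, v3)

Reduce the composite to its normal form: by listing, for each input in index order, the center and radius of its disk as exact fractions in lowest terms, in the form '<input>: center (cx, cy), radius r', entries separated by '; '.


v1: center (7/36, -4/9), radius 1/45; v2: center (19/40, -1/2), radius 1/100; v3: center (11/36, -4/9), radius 1/72; v4: center (21/40, -19/40), radius 1/90

Nesting under C composes maps z -> c + r*z down each v-path.
for v2, the 2-step affine chain lands on center (19/40, -1/2), radius 1/100
for v4, the 2-step affine chain lands on center (21/40, -19/40), radius 1/90
for v1, the 2-step affine chain lands on center (7/36, -4/9), radius 1/45
for v3, the 2-step affine chain lands on center (11/36, -4/9), radius 1/72


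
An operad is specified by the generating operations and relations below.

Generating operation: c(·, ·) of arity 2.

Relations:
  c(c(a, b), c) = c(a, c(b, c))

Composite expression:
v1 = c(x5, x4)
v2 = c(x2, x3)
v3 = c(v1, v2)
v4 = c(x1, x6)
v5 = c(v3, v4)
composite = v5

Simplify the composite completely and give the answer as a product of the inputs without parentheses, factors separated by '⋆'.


Key point: c is associative — brackets drop, the x-order remains.
c(x5, x4) flattens to x5 ⋆ x4
c(x2, x3) flattens to x2 ⋆ x3
c(c(x5, x4), c(x2, x3)) flattens to x5 ⋆ x4 ⋆ x2 ⋆ x3
c(x1, x6) flattens to x1 ⋆ x6
c(c(c(x5, x4), c(x2, x3)), c(x1, x6)) flattens to x5 ⋆ x4 ⋆ x2 ⋆ x3 ⋆ x1 ⋆ x6

x5 ⋆ x4 ⋆ x2 ⋆ x3 ⋆ x1 ⋆ x6


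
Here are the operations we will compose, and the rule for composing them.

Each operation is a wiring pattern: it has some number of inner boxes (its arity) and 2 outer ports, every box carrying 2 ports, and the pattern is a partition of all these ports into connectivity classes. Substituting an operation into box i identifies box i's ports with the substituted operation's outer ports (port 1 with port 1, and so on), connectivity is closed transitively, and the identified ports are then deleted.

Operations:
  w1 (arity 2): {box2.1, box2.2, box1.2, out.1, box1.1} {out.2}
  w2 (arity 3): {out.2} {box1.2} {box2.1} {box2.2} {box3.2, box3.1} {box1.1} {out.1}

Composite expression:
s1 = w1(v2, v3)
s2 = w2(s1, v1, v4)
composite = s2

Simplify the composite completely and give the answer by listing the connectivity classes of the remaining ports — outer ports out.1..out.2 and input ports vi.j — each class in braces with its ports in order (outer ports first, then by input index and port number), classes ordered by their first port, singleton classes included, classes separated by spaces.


Substituting into w2 glues patterns; closure does the rest.
through w1, on inputs (v2, v3): {out.1, v2.1, v2.2, v3.1, v3.2} {out.2} (out.j = stage outer ports)
through w2, on inputs (v2, v3, v1, v4): {out.1} {out.2} {v1.1} {v1.2} {v2.1, v2.2, v3.1, v3.2} {v4.1, v4.2} (out.j = stage outer ports)

{out.1} {out.2} {v1.1} {v1.2} {v2.1, v2.2, v3.1, v3.2} {v4.1, v4.2}


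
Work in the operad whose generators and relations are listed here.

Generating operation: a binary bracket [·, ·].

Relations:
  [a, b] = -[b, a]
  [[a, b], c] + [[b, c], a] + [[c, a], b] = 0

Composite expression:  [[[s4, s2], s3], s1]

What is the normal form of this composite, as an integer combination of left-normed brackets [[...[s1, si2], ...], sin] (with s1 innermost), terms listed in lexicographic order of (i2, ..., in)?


[[[s1, s2], s4], s3] - [[[s1, s3], s2], s4] + [[[s1, s3], s4], s2] - [[[s1, s4], s2], s3]

Left-normed coefficients sit on the s1-initial expansion words.
Composite bracket: [[[s4, s2], s3], s1]
Each bracket splits as ab - ba, giving 8 signed words (2^3 = 8).
Words beginning with s1 determine it all:
  from s1s2s4s3, sign +1: term +[[[s1, s2], s4], s3]
  from s1s3s2s4, sign -1: term -[[[s1, s3], s2], s4]
  from s1s3s4s2, sign +1: term +[[[s1, s3], s4], s2]
  from s1s4s2s3, sign -1: term -[[[s1, s4], s2], s3]


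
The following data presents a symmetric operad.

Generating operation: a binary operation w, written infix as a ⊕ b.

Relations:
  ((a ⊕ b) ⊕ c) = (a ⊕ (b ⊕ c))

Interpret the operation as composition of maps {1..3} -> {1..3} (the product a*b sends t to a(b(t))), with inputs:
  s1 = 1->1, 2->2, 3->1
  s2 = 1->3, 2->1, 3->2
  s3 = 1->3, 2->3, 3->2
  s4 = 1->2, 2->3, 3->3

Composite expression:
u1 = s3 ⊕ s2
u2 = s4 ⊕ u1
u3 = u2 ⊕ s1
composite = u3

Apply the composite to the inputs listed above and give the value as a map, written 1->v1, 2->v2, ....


1->3, 2->3, 3->3

(s3 ⊕ s2) = 1->2, 2->3, 3->3
(s4 ⊕ (s3 ⊕ s2)) = 1->3, 2->3, 3->3
((s4 ⊕ (s3 ⊕ s2)) ⊕ s1) = 1->3, 2->3, 3->3


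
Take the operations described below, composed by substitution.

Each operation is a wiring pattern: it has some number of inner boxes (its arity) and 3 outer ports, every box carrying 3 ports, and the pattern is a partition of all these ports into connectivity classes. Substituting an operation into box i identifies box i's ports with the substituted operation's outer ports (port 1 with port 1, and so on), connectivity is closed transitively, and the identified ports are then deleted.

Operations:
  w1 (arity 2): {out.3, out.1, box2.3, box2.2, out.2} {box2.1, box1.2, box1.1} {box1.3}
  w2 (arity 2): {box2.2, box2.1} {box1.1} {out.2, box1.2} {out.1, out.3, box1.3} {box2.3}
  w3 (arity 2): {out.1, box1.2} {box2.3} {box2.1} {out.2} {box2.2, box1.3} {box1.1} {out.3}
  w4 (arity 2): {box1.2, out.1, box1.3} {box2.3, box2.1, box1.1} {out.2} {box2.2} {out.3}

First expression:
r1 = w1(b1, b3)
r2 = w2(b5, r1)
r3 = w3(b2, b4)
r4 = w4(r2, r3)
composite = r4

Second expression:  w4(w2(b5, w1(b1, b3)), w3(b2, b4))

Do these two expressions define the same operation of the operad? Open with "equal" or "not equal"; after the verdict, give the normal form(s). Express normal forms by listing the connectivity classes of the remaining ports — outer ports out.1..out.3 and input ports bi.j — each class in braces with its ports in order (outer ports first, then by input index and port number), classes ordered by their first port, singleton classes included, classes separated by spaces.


equal; both compose to {out.1, b2.2, b5.2, b5.3} {out.2} {out.3} {b1.1, b1.2, b3.1} {b1.3} {b2.1} {b2.3, b4.2} {b3.2, b3.3} {b4.1} {b4.3} {b5.1}

The first expression reduces to {out.1, b2.2, b5.2, b5.3} {out.2} {out.3} {b1.1, b1.2, b3.1} {b1.3} {b2.1} {b2.3, b4.2} {b3.2, b3.3} {b4.1} {b4.3} {b5.1}
The second expression reduces to {out.1, b2.2, b5.2, b5.3} {out.2} {out.3} {b1.1, b1.2, b3.1} {b1.3} {b2.1} {b2.3, b4.2} {b3.2, b3.3} {b4.1} {b4.3} {b5.1}
Both agree, so they are equal.


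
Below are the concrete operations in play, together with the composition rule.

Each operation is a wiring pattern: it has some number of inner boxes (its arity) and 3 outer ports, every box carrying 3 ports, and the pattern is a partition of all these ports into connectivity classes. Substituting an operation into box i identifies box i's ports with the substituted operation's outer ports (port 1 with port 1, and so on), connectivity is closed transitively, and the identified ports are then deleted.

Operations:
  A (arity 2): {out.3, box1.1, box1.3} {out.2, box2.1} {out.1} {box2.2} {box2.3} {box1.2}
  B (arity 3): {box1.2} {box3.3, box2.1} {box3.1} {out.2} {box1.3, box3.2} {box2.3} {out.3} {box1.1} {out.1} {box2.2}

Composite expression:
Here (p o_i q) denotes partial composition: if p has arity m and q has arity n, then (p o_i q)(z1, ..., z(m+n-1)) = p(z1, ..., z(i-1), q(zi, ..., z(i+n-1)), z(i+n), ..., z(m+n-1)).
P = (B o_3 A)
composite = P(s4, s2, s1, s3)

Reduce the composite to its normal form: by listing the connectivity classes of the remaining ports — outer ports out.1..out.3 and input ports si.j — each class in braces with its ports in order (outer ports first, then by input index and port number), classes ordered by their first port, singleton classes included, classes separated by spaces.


{out.1} {out.2} {out.3} {s1.1, s1.3, s2.1} {s1.2} {s2.2} {s2.3} {s3.1, s4.3} {s3.2} {s3.3} {s4.1} {s4.2}

Substituting into B glues patterns; closure does the rest.
stage A: inputs (s1, s3), connectivity {out.1} {out.2, s3.1} {out.3, s1.1, s1.3} {s1.2} {s3.2} {s3.3}, out.j its boundary
stage B: inputs (s4, s2, s1, s3), connectivity {out.1} {out.2} {out.3} {s1.1, s1.3, s2.1} {s1.2} {s2.2} {s2.3} {s3.1, s4.3} {s3.2} {s3.3} {s4.1} {s4.2}, out.j its boundary


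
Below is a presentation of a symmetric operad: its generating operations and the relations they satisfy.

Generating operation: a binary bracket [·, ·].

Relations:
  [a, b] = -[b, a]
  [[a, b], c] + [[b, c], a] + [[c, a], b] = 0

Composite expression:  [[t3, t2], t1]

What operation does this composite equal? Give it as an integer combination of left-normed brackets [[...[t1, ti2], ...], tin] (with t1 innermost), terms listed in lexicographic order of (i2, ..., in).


Expand each bracket as ab - ba; the t1-initial words give the coefficients.
Composite bracket: [[t3, t2], t1]
Applying ab - ba throughout gives 4 signed words (2^2 = 4).
Coefficients come from the t1-initial words:
  t1t2t3 (sign +1) contributes +[[t1, t2], t3]
  t1t3t2 (sign -1) contributes -[[t1, t3], t2]

[[t1, t2], t3] - [[t1, t3], t2]


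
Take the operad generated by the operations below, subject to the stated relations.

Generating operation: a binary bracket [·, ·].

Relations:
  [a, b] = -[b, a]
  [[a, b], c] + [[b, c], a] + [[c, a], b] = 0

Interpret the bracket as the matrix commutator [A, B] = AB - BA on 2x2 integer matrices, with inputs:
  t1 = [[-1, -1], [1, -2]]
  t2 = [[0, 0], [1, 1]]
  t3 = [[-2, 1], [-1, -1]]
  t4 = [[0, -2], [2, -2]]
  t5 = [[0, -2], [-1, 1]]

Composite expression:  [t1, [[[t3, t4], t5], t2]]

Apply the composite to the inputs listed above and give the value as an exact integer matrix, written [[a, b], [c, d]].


[[0, 0], [0, 0]]

[t3, t4] = [[0, 0], [0, 0]]
[[t3, t4], t5] = [[0, 0], [0, 0]]
[[[t3, t4], t5], t2] = [[0, 0], [0, 0]]
[t1, [[[t3, t4], t5], t2]] = [[0, 0], [0, 0]]


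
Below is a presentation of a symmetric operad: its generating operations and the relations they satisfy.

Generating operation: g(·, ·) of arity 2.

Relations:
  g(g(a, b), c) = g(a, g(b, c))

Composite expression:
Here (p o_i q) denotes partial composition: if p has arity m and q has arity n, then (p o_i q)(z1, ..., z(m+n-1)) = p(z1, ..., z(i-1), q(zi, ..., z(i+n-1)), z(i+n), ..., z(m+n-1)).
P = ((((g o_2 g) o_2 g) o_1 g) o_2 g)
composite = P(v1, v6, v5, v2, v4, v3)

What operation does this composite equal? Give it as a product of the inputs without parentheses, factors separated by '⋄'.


v1 ⋄ v6 ⋄ v5 ⋄ v2 ⋄ v4 ⋄ v3

All parenthesizations of g agree; list the v-inputs left to right.
g(v6, v5) reduces to v6 ⋄ v5
g(v1, g(v6, v5)) reduces to v1 ⋄ v6 ⋄ v5
g(v2, v4) reduces to v2 ⋄ v4
g(g(v2, v4), v3) reduces to v2 ⋄ v4 ⋄ v3
g(g(v1, g(v6, v5)), g(g(v2, v4), v3)) reduces to v1 ⋄ v6 ⋄ v5 ⋄ v2 ⋄ v4 ⋄ v3


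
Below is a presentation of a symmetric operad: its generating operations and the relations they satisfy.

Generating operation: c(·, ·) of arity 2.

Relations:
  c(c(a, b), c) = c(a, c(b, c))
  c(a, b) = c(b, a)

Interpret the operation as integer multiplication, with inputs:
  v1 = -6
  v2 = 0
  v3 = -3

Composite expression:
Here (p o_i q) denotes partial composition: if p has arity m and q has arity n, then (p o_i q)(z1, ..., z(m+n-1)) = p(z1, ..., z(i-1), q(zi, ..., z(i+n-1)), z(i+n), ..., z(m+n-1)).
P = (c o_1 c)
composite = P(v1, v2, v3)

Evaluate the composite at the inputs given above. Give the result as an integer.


0

c(v1, v2) = 0
c(c(v1, v2), v3) = 0


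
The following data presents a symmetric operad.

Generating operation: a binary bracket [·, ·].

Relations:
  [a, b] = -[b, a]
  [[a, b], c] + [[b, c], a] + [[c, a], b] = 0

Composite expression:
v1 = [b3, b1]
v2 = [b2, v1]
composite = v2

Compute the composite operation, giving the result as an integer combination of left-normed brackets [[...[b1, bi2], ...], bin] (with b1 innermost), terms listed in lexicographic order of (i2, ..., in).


[[b1, b3], b2]

Left-normed coefficients sit on the b1-initial expansion words.
Composite bracket: [b2, [b3, b1]]
Expanding via [a, b] = ab - ba: 4 signed words (2^2 = 4).
Coefficients come from the b1-initial words:
  from b1b3b2, sign +1: term +[[b1, b3], b2]


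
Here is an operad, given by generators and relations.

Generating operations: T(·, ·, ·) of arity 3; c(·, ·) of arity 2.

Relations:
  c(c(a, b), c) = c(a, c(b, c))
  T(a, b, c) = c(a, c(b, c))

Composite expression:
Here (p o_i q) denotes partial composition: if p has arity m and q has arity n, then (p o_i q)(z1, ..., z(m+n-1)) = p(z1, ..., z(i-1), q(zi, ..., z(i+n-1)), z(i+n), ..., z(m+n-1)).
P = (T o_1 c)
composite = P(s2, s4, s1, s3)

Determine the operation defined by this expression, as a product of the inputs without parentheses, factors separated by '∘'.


s2 ∘ s4 ∘ s1 ∘ s3


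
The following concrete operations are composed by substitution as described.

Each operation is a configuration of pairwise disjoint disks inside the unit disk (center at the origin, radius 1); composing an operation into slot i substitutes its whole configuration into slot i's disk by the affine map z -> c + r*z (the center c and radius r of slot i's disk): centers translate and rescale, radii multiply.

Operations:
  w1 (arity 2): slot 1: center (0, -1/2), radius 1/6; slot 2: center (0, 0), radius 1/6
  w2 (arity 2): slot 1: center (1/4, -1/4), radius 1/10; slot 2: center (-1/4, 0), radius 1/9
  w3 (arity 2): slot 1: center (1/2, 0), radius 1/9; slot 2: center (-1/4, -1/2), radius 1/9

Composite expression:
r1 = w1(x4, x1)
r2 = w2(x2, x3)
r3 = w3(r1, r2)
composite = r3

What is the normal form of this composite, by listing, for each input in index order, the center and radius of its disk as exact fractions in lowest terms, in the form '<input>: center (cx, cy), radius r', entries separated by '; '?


Below w3, radii multiply path by path; the x-disk centers shift.
input x4: applying the 2 nested substitutions gives center (1/2, -1/18), radius 1/54
input x1: applying the 2 nested substitutions gives center (1/2, 0), radius 1/54
input x2: applying the 2 nested substitutions gives center (-2/9, -19/36), radius 1/90
input x3: applying the 2 nested substitutions gives center (-5/18, -1/2), radius 1/81

x1: center (1/2, 0), radius 1/54; x2: center (-2/9, -19/36), radius 1/90; x3: center (-5/18, -1/2), radius 1/81; x4: center (1/2, -1/18), radius 1/54


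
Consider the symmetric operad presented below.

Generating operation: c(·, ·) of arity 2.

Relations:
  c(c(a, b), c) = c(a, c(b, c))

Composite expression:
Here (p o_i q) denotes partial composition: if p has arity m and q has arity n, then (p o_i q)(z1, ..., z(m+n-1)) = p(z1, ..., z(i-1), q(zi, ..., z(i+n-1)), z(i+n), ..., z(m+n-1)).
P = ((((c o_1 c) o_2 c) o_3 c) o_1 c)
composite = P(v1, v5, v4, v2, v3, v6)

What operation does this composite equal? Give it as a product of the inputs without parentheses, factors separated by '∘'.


v1 ∘ v5 ∘ v4 ∘ v2 ∘ v3 ∘ v6

Key point: c is associative — brackets drop, the v-order remains.
c(v1, v5) linearizes to v1 ∘ v5
c(v2, v3) linearizes to v2 ∘ v3
c(v4, c(v2, v3)) linearizes to v4 ∘ v2 ∘ v3
c(c(v1, v5), c(v4, c(v2, v3))) linearizes to v1 ∘ v5 ∘ v4 ∘ v2 ∘ v3
c(c(c(v1, v5), c(v4, c(v2, v3))), v6) linearizes to v1 ∘ v5 ∘ v4 ∘ v2 ∘ v3 ∘ v6
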